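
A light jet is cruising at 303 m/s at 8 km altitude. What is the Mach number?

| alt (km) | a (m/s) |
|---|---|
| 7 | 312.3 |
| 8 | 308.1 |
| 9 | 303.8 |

M = 0.983

At 8 km, from the table: a = 308.1 m/s.
M = v/a = 303 / 308.1 = 0.983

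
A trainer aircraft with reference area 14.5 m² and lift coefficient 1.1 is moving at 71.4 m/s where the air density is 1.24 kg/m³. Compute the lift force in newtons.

Dynamic pressure q = ½ρv² = ½ × 1.24 × 71.4² = 3161 Pa.
L = q·S·CL = 3161 × 14.5 × 1.1 = 50400 N ≈ 50.4 kN

L = 50400 N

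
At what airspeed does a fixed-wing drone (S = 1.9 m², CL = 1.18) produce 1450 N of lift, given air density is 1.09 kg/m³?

v = 34.4 m/s

L = ½ρv²S·CL ⇒ v = √(2L/(ρ·S·CL))
v = √(2 × 1450 / (1.09 × 1.9 × 1.18)) = √1187 = 34.4 m/s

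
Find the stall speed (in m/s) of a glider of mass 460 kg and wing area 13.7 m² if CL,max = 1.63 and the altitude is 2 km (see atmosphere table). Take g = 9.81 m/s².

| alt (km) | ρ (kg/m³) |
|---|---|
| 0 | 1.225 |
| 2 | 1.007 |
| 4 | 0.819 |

V_stall = 20 m/s

At 2 km, from the table: ρ = 1.007 kg/m³.
Stall occurs when L = W at CL,max. W = mg = 460 × 9.81 = 4513 N.
From L = ½ρV²S·CL,max = W: V_stall = √(2W/(ρSCL,max)) = √(2·4513/(1.007·13.7·1.63))
V_stall = √401.3 = 20 m/s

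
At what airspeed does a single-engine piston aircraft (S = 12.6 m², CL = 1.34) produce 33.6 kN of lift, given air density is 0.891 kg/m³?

L = ½ρv²S·CL ⇒ v = √(2L/(ρ·S·CL))
v = √(2 × 33600 / (0.891 × 12.6 × 1.34)) = √4467 = 66.8 m/s

v = 66.8 m/s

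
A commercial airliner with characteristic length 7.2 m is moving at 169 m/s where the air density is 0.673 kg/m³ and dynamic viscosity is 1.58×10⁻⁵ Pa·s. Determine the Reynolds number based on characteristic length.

Re = ρ·v·c/μ = 0.673 × 169 × 7.2 / (1.58×10⁻⁵) = 5.18×10^7

Re = 5.18×10^7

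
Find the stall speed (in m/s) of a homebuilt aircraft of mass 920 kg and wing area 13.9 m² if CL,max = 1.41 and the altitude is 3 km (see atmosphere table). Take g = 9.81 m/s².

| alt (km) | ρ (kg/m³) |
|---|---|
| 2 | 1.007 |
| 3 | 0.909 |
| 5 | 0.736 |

At 3 km, from the table: ρ = 0.909 kg/m³.
Weight W = mg = 920 × 9.81 = 9025 N.
From L = ½ρV²S·CL,max = W: V_stall = √(2W/(ρSCL,max)) = √(2·9025/(0.909·13.9·1.41))
V_stall = √1013 = 31.8 m/s

V_stall = 31.8 m/s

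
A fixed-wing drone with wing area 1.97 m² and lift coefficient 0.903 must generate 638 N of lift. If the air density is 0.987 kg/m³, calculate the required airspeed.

v = 27 m/s

L = ½ρv²S·CL ⇒ v = √(2L/(ρ·S·CL))
v = √(2 × 638 / (0.987 × 1.97 × 0.903)) = √726.7 = 27 m/s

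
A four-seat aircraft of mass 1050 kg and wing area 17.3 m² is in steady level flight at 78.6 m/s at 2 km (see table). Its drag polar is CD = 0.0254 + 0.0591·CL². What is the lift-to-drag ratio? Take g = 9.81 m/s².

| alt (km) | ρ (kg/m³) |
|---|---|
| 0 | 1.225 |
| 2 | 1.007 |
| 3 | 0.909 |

At 2 km, from the table: ρ = 1.007 kg/m³.
Weight W = mg = 1050 × 9.81 = 10300 N; in level flight L = W.
q = ½ρv² = ½ × 1.007 × 78.6² = 3111 Pa.
CL = W/(q·S) = 10300 / (3111 × 17.3) = 0.1914.
CD = 0.0254 + 0.0591 × 0.1914² = 0.02757.
L/D = CL/CD = 0.1914 / 0.02757 = 6.94

L/D = 6.94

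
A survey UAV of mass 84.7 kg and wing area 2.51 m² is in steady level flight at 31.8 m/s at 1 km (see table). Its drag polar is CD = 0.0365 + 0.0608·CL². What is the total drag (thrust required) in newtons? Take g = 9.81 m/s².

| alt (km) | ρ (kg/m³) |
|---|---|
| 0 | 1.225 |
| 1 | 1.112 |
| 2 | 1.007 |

D = 81.3 N

At 1 km, from the table: ρ = 1.112 kg/m³.
Weight W = mg = 84.7 × 9.81 = 830.91 N; in level flight L = W.
Dynamic pressure q = 0.5 × 1.112 × 31.8² = 562.2 Pa.
Required CL = L/(qS) = 830.91/(562.2·2.51) = 0.5888.
CD = 0.0365 + 0.0608 × 0.5888² = 0.05758.
D = q·S·CD = 562.2 × 2.51 × 0.05758 = 81.25 N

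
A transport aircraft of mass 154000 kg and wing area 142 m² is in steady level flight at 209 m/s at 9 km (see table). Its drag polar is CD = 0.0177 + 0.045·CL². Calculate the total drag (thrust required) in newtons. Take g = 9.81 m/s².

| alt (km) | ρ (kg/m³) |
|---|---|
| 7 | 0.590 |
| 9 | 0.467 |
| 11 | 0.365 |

At 9 km, from the table: ρ = 0.467 kg/m³.
In steady level flight, lift balances weight: W = mg = 154000 × 9.81 = 1.5107×10^6 N.
q = ½ρv² = ½ × 0.467 × 209² = 10200 Pa.
CL = 2W/(ρv²S) = 2×1.5107×10^6/(0.467×209²×142) = 1.043.
CD = 0.0177 + 0.045 × 1.043² = 0.06666.
D = q·S·CD = 10200 × 142 × 0.06666 = 96550 N

D = 96500 N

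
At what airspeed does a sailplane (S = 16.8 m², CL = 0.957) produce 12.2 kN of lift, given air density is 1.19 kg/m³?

L = ½ρv²S·CL ⇒ v = √(2L/(ρ·S·CL))
v = √(2 × 12200 / (1.19 × 16.8 × 0.957)) = √1275 = 35.7 m/s

v = 35.7 m/s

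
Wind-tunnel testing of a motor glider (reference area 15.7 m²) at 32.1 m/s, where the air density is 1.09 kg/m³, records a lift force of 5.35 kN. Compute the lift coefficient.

CL = 0.607

From L = ½ρv²S·CL, rearranging gives CL = 2L/(ρv²S).
CL = 2 × 5350 / (1.09 × 32.1² × 15.7) = 0.607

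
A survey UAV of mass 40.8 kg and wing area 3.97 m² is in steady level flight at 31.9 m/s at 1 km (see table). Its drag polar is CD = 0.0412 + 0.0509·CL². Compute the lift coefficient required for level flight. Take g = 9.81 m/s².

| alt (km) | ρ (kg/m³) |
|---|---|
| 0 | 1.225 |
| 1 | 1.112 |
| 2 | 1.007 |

At 1 km, from the table: ρ = 1.112 kg/m³.
Weight W = mg = 40.8 × 9.81 = 400.25 N; in level flight L = W.
Dynamic pressure q = 0.5 × 1.112 × 31.9² = 565.8 Pa.
CL = 2W/(ρv²S) = 2×400.25/(1.112×31.9²×3.97) = 0.1782.

CL = 0.178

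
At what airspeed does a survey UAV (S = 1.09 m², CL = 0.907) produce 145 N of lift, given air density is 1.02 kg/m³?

L = ½ρv²S·CL ⇒ v = √(2L/(ρ·S·CL))
v = √(2 × 145 / (1.02 × 1.09 × 0.907)) = √287.6 = 17 m/s

v = 17 m/s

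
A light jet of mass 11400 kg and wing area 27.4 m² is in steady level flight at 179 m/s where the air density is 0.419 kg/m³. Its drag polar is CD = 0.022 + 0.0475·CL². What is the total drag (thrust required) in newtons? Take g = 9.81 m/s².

Level flight ⇒ L = W = m·g = 11400 × 9.81 = 1.1183×10^5 N.
Dynamic pressure q = 0.5 × 0.419 × 179² = 6713 Pa.
Required CL = L/(qS) = 1.1183×10^5/(6713·27.4) = 0.608.
CD = 0.022 + 0.0475 × 0.608² = 0.03956.
D = q·S·CD = 6713 × 27.4 × 0.03956 = 7276 N

D = 7280 N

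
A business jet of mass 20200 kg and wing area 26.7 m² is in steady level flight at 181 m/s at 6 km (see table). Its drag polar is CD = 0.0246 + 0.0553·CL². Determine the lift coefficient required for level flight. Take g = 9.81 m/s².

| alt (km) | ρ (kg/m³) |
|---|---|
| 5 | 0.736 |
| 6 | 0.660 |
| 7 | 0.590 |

CL = 0.686

At 6 km, from the table: ρ = 0.660 kg/m³.
Level flight ⇒ L = W = m·g = 20200 × 9.81 = 1.9816×10^5 N.
Dynamic pressure q = 0.5 × 0.66 × 181² = 10810 Pa.
CL = 2W/(ρv²S) = 2×1.9816×10^5/(0.66×181²×26.7) = 0.6865.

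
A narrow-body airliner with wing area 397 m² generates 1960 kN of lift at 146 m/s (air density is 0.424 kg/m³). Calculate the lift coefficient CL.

From L = ½ρv²S·CL, rearranging gives CL = 2L/(ρv²S).
CL = 2 × 1.96×10^6 / (0.424 × 146² × 397) = 1.09

CL = 1.09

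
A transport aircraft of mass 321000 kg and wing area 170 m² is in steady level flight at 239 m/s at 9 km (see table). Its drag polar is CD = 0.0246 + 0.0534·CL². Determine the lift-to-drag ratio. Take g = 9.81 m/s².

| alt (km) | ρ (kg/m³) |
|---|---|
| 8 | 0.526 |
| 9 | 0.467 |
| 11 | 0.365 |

L/D = 10.9

At 9 km, from the table: ρ = 0.467 kg/m³.
Weight W = mg = 321000 × 9.81 = 3.149×10^6 N; in level flight L = W.
Dynamic pressure q = 0.5 × 0.467 × 239² = 13340 Pa.
Required CL = L/(qS) = 3.149×10^6/(13340·170) = 1.389.
CD = 0.0246 + 0.0534 × 1.389² = 0.1276.
L/D = CL/CD = 1.389 / 0.1276 = 10.9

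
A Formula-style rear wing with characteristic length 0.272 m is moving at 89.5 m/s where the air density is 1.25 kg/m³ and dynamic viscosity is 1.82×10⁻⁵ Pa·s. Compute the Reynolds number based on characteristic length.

Re = 1.67×10^6

Re = ρ·v·c/μ = 1.25 × 89.5 × 0.272 / (1.82×10⁻⁵) = 1.67×10^6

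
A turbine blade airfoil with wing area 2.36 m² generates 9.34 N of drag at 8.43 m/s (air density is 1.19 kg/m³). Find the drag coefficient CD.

CD = 0.0936

From D = ½ρv²S·CD, rearranging gives CD = 2D/(ρv²S).
CD = 2 × 9.34 / (1.19 × 8.43² × 2.36) = 0.0936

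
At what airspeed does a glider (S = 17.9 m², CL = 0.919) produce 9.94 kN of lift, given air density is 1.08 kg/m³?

v = 33.5 m/s

L = ½ρv²S·CL ⇒ v = √(2L/(ρ·S·CL))
v = √(2 × 9940 / (1.08 × 17.9 × 0.919)) = √1119 = 33.5 m/s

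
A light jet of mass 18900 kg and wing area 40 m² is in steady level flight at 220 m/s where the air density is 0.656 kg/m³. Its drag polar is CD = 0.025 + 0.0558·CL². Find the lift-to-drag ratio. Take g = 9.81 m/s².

In steady level flight, lift balances weight: W = mg = 18900 × 9.81 = 1.8541×10^5 N.
q = ½ρv² = ½ × 0.656 × 220² = 15880 Pa.
Required CL = L/(qS) = 1.8541×10^5/(15880·40) = 0.292.
CD = 0.025 + 0.0558 × 0.292² = 0.02976.
L/D = CL/CD = 0.292 / 0.02976 = 9.81

L/D = 9.81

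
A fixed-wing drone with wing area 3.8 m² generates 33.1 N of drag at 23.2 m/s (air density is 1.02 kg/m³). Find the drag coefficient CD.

CD = 0.0317

From D = ½ρv²S·CD, rearranging gives CD = 2D/(ρv²S).
CD = 2 × 33.1 / (1.02 × 23.2² × 3.8) = 0.0317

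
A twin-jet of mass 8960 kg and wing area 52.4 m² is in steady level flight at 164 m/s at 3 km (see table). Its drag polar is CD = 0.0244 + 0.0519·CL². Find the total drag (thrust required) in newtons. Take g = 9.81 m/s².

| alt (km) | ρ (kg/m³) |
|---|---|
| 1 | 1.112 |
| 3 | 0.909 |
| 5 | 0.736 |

D = 16300 N

At 3 km, from the table: ρ = 0.909 kg/m³.
Weight W = mg = 8960 × 9.81 = 87898 N; in level flight L = W.
Dynamic pressure q = 0.5 × 0.909 × 164² = 12220 Pa.
Required CL = L/(qS) = 87898/(12220·52.4) = 0.1372.
CD = 0.0244 + 0.0519 × 0.1372² = 0.02538.
D = q·S·CD = 12220 × 52.4 × 0.02538 = 16260 N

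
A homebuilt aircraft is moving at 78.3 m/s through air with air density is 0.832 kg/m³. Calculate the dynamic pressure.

q = 2550 Pa

q = ½ρv² = ½ × 0.832 × 78.3² = 2550 Pa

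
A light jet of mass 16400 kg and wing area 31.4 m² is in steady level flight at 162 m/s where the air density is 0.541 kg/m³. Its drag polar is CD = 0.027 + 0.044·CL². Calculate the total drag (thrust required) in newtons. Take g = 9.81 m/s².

D = 11100 N

Level flight ⇒ L = W = m·g = 16400 × 9.81 = 1.6088×10^5 N.
Dynamic pressure q = 0.5 × 0.541 × 162² = 7099 Pa.
Required CL = L/(qS) = 1.6088×10^5/(7099·31.4) = 0.7217.
CD = 0.027 + 0.044 × 0.7217² = 0.04992.
D = q·S·CD = 7099 × 31.4 × 0.04992 = 11130 N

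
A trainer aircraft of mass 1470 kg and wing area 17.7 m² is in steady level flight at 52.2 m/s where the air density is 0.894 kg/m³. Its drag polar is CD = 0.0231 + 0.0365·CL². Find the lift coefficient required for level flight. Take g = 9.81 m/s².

Weight W = mg = 1470 × 9.81 = 14421 N; in level flight L = W.
Dynamic pressure q = 0.5 × 0.894 × 52.2² = 1218 Pa.
Required CL = L/(qS) = 14421/(1218·17.7) = 0.6689.

CL = 0.669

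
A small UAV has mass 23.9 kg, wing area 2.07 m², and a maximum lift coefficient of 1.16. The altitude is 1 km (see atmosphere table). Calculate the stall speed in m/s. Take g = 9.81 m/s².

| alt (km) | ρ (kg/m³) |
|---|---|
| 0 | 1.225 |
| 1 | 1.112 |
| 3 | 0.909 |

At 1 km, from the table: ρ = 1.112 kg/m³.
At stall, lift equals weight: L = W = m·g = 23.9 × 9.81 = 234.5 N.
From L = ½ρV²S·CL,max = W: V_stall = √(2W/(ρSCL,max)) = √(2·234.5/(1.112·2.07·1.16))
V_stall = √175.6 = 13.3 m/s

V_stall = 13.3 m/s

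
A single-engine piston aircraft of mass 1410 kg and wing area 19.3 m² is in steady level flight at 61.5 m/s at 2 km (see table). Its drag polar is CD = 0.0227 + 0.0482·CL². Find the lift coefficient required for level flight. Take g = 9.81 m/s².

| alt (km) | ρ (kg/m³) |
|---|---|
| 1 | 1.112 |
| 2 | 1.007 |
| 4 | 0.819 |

CL = 0.376

At 2 km, from the table: ρ = 1.007 kg/m³.
Weight W = mg = 1410 × 9.81 = 13832 N; in level flight L = W.
Dynamic pressure q = 0.5 × 1.007 × 61.5² = 1904 Pa.
CL = W/(q·S) = 13832 / (1904 × 19.3) = 0.3763.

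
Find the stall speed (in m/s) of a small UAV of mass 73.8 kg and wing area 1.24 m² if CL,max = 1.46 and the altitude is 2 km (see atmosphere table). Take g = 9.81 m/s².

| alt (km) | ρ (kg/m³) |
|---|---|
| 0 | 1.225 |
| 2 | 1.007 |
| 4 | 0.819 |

At 2 km, from the table: ρ = 1.007 kg/m³.
Weight W = mg = 73.8 × 9.81 = 724 N.
From L = ½ρV²S·CL,max = W: V_stall = √(2W/(ρSCL,max)) = √(2·724/(1.007·1.24·1.46))
V_stall = √794.2 = 28.2 m/s

V_stall = 28.2 m/s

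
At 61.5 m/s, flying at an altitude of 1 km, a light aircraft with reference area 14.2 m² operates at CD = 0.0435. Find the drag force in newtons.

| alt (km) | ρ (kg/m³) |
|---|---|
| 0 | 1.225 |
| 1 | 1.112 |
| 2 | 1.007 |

At 1 km, from the table: ρ = 1.112 kg/m³.
Dynamic pressure q = ½ρv² = ½ × 1.112 × 61.5² = 2103 Pa.
D = q·S·CD = 2103 × 14.2 × 0.0435 = 1300 N

D = 1300 N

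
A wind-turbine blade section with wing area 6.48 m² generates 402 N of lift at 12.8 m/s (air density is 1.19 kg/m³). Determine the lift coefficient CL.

From L = ½ρv²S·CL, rearranging gives CL = 2L/(ρv²S).
CL = 2 × 402 / (1.19 × 12.8² × 6.48) = 0.636

CL = 0.636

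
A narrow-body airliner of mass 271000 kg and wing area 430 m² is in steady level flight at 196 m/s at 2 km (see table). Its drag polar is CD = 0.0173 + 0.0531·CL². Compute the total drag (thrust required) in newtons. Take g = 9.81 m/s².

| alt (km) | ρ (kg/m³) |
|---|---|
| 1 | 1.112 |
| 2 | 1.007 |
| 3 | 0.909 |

D = 1.89×10^5 N

At 2 km, from the table: ρ = 1.007 kg/m³.
Weight W = mg = 271000 × 9.81 = 2.6585×10^6 N; in level flight L = W.
q = ½ρv² = ½ × 1.007 × 196² = 19340 Pa.
CL = W/(q·S) = 2.6585×10^6 / (19340 × 430) = 0.3196.
CD = 0.0173 + 0.0531 × 0.3196² = 0.02273.
D = q·S·CD = 19340 × 430 × 0.02273 = 1.89×10^5 N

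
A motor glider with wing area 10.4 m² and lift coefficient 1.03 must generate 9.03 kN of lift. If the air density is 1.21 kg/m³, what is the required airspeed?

v = 37.3 m/s

L = ½ρv²S·CL ⇒ v = √(2L/(ρ·S·CL))
v = √(2 × 9030 / (1.21 × 10.4 × 1.03)) = √1393 = 37.3 m/s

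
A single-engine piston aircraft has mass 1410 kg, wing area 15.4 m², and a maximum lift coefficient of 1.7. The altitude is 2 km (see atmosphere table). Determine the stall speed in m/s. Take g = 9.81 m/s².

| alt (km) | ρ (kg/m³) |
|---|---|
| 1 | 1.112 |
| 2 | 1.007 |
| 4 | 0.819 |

V_stall = 32.4 m/s

At 2 km, from the table: ρ = 1.007 kg/m³.
At stall, lift equals weight: L = W = m·g = 1410 × 9.81 = 13830 N.
V_stall = √(2W/(ρ·S·CL,max)) = √(2 × 13830 / (1.007 × 15.4 × 1.7))
V_stall = √1049 = 32.4 m/s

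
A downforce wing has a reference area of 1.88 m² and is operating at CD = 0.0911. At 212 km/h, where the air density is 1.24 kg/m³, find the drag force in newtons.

Convert speed: v = 212 km/h ÷ 3.6 = 58.89 m/s.
Dynamic pressure q = ½ρv² = ½ × 1.24 × 58.89² = 2150 Pa.
D = q·S·CD = 2150 × 1.88 × 0.0911 = 368 N

D = 368 N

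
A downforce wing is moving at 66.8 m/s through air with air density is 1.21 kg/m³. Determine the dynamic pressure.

q = 2700 Pa

q = ½ρv² = ½ × 1.21 × 66.8² = 2700 Pa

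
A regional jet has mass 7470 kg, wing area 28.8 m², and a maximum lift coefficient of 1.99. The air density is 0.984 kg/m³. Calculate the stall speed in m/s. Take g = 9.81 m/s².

Stall occurs when L = W at CL,max. W = mg = 7470 × 9.81 = 73280 N.
V_stall = √(2W/(ρ·S·CL,max)) = √(2 × 73280 / (0.984 × 28.8 × 1.99))
V_stall = √2599 = 51 m/s

V_stall = 51 m/s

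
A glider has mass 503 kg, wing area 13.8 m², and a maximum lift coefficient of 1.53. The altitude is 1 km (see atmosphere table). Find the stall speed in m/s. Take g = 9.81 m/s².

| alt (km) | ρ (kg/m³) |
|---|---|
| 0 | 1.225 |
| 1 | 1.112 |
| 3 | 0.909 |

At 1 km, from the table: ρ = 1.112 kg/m³.
Weight W = mg = 503 × 9.81 = 4934 N.
V_stall = √(2W/(ρ·S·CL,max)) = √(2 × 4934 / (1.112 × 13.8 × 1.53))
V_stall = √420.3 = 20.5 m/s

V_stall = 20.5 m/s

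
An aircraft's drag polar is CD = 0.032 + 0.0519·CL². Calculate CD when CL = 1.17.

CD = 0.032 + 0.0519 × 1.17² = 0.032 + 0.07105 = 0.103

CD = 0.103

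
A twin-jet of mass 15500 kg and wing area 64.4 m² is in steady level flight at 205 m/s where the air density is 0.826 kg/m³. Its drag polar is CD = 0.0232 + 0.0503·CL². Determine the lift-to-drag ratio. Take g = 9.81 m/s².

L/D = 5.64

In steady level flight, lift balances weight: W = mg = 15500 × 9.81 = 1.5206×10^5 N.
q = ½ρv² = ½ × 0.826 × 205² = 17360 Pa.
CL = 2W/(ρv²S) = 2×1.5206×10^5/(0.826×205²×64.4) = 0.136.
CD = 0.0232 + 0.0503 × 0.136² = 0.02413.
L/D = CL/CD = 0.136 / 0.02413 = 5.64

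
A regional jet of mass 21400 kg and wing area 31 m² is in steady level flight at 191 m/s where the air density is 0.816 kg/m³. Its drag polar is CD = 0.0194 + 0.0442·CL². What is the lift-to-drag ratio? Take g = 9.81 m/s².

Weight W = mg = 21400 × 9.81 = 2.0993×10^5 N; in level flight L = W.
Dynamic pressure q = 0.5 × 0.816 × 191² = 14880 Pa.
CL = 2W/(ρv²S) = 2×2.0993×10^5/(0.816×191²×31) = 0.455.
CD = 0.0194 + 0.0442 × 0.455² = 0.02855.
L/D = CL/CD = 0.455 / 0.02855 = 15.9

L/D = 15.9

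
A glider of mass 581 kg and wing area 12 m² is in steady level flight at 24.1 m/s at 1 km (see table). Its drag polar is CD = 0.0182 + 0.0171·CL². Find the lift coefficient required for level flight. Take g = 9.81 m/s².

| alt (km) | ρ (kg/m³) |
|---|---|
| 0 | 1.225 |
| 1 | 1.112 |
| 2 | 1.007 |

CL = 1.47

At 1 km, from the table: ρ = 1.112 kg/m³.
In steady level flight, lift balances weight: W = mg = 581 × 9.81 = 5699.6 N.
q = ½ρv² = ½ × 1.112 × 24.1² = 322.9 Pa.
CL = W/(q·S) = 5699.6 / (322.9 × 12) = 1.471.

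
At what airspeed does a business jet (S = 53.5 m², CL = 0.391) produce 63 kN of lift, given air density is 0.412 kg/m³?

L = ½ρv²S·CL ⇒ v = √(2L/(ρ·S·CL))
v = √(2 × 63000 / (0.412 × 53.5 × 0.391)) = √14620 = 121 m/s

v = 121 m/s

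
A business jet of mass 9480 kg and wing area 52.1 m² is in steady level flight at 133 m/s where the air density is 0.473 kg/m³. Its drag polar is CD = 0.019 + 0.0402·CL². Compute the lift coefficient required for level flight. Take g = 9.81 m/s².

CL = 0.427

In steady level flight, lift balances weight: W = mg = 9480 × 9.81 = 92999 N.
q = ½ρv² = ½ × 0.473 × 133² = 4183 Pa.
Required CL = L/(qS) = 92999/(4183·52.1) = 0.4267.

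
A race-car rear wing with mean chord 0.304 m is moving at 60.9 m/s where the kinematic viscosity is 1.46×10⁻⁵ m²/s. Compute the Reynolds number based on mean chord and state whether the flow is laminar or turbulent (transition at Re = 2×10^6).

Re = 1.27×10^6 (laminar)

Re = v·c/ν = 60.9 × 0.304 / (1.46×10⁻⁵) = 1.27×10^6
Since 1.27×10^6 < 2×10^6, the flow is laminar.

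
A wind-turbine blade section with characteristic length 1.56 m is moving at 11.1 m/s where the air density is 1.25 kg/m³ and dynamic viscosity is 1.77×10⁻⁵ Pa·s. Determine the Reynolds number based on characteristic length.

Re = ρ·v·c/μ = 1.25 × 11.1 × 1.56 / (1.77×10⁻⁵) = 1.22×10^6

Re = 1.22×10^6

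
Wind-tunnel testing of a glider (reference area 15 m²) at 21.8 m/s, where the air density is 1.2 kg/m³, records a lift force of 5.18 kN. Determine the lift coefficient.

From L = ½ρv²S·CL, rearranging gives CL = 2L/(ρv²S).
CL = 2 × 5180 / (1.2 × 21.8² × 15) = 1.21

CL = 1.21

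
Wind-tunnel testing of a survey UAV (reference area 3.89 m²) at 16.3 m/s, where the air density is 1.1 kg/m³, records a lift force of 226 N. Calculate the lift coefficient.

From L = ½ρv²S·CL, rearranging gives CL = 2L/(ρv²S).
CL = 2 × 226 / (1.1 × 16.3² × 3.89) = 0.398

CL = 0.398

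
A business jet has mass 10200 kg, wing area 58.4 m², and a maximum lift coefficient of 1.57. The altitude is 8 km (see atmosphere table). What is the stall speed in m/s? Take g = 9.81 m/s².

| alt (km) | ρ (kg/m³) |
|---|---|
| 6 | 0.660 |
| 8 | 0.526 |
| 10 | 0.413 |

At 8 km, from the table: ρ = 0.526 kg/m³.
Stall occurs when L = W at CL,max. W = mg = 10200 × 9.81 = 1.001×10^5 N.
V_stall = √(2W/(ρ·S·CL,max)) = √(2 × 1.001×10^5 / (0.526 × 58.4 × 1.57))
V_stall = √4150 = 64.4 m/s

V_stall = 64.4 m/s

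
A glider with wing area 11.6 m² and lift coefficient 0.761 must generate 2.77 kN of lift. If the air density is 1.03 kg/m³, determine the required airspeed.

L = ½ρv²S·CL ⇒ v = √(2L/(ρ·S·CL))
v = √(2 × 2770 / (1.03 × 11.6 × 0.761)) = √609.3 = 24.7 m/s

v = 24.7 m/s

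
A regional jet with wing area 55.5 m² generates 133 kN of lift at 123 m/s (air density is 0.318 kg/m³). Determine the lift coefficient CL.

CL = 0.996

From L = ½ρv²S·CL, rearranging gives CL = 2L/(ρv²S).
CL = 2 × 1.33×10^5 / (0.318 × 123² × 55.5) = 0.996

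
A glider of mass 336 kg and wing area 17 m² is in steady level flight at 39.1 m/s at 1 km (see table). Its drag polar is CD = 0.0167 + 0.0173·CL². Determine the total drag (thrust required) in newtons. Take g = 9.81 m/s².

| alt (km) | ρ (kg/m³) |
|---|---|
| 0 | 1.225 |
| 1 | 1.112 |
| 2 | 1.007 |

D = 254 N

At 1 km, from the table: ρ = 1.112 kg/m³.
Weight W = mg = 336 × 9.81 = 3296.2 N; in level flight L = W.
q = ½ρv² = ½ × 1.112 × 39.1² = 850 Pa.
Required CL = L/(qS) = 3296.2/(850·17) = 0.2281.
CD = 0.0167 + 0.0173 × 0.2281² = 0.0176.
D = q·S·CD = 850 × 17 × 0.0176 = 254.3 N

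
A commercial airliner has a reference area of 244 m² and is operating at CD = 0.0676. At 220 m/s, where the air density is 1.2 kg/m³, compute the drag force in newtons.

D = ½ρv²S·CD = ½ × 1.2 × 220² × 244 × 0.0676 = 4.79×10^5 N ≈ 479 kN

D = 4.79×10^5 N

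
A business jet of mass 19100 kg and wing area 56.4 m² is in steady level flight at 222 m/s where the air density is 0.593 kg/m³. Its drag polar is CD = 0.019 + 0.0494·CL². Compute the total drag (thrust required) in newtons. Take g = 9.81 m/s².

D = 17800 N

Level flight ⇒ L = W = m·g = 19100 × 9.81 = 1.8737×10^5 N.
q = ½ρv² = ½ × 0.593 × 222² = 14610 Pa.
CL = 2W/(ρv²S) = 2×1.8737×10^5/(0.593×222²×56.4) = 0.2273.
CD = 0.019 + 0.0494 × 0.2273² = 0.02155.
D = q·S·CD = 14610 × 56.4 × 0.02155 = 17760 N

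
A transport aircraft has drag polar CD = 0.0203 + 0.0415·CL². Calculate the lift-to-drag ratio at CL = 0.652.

L/D = 17.2

CD = 0.0203 + 0.0415 × 0.652² = 0.03794
L/D = CL/CD = 0.652 / 0.03794 = 17.2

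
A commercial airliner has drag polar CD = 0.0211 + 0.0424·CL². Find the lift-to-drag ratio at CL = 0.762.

L/D = 16.7

CD = 0.0211 + 0.0424 × 0.762² = 0.04572
L/D = CL/CD = 0.762 / 0.04572 = 16.7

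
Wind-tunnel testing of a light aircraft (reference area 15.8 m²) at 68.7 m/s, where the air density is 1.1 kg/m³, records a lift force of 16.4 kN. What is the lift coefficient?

From L = ½ρv²S·CL, rearranging gives CL = 2L/(ρv²S).
CL = 2 × 16400 / (1.1 × 68.7² × 15.8) = 0.4

CL = 0.4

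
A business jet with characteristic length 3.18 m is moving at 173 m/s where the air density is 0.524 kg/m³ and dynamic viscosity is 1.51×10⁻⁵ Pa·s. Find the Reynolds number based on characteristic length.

Re = 1.91×10^7

Re = ρ·v·c/μ = 0.524 × 173 × 3.18 / (1.51×10⁻⁵) = 1.91×10^7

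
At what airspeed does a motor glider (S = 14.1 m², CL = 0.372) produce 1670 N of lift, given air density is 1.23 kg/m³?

L = ½ρv²S·CL ⇒ v = √(2L/(ρ·S·CL))
v = √(2 × 1670 / (1.23 × 14.1 × 0.372)) = √517.7 = 22.8 m/s

v = 22.8 m/s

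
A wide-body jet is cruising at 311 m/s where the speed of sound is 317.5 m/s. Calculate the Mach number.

M = v/a = 311 / 317.5 = 0.98

M = 0.98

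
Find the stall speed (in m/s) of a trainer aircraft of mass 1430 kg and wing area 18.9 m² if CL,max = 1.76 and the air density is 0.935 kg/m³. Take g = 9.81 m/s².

Weight W = mg = 1430 × 9.81 = 14030 N.
From L = ½ρV²S·CL,max = W: V_stall = √(2W/(ρSCL,max)) = √(2·14030/(0.935·18.9·1.76))
V_stall = √902.1 = 30 m/s

V_stall = 30 m/s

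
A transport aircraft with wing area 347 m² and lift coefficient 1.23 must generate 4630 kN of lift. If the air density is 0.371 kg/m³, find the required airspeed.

L = ½ρv²S·CL ⇒ v = √(2L/(ρ·S·CL))
v = √(2 × 4.63×10^6 / (0.371 × 347 × 1.23)) = √58480 = 242 m/s

v = 242 m/s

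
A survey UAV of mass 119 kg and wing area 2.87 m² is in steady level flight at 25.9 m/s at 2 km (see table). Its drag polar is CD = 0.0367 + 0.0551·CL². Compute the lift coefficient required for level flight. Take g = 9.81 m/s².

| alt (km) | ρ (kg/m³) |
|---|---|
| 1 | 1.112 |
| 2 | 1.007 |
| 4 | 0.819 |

CL = 1.2

At 2 km, from the table: ρ = 1.007 kg/m³.
Level flight ⇒ L = W = m·g = 119 × 9.81 = 1167.4 N.
q = ½ρv² = ½ × 1.007 × 25.9² = 337.8 Pa.
CL = 2W/(ρv²S) = 2×1167.4/(1.007×25.9²×2.87) = 1.204.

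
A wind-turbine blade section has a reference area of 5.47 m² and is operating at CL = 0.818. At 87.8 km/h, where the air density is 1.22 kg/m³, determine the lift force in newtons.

L = 1620 N

Convert speed: v = 87.8 km/h ÷ 3.6 = 24.39 m/s.
Dynamic pressure q = ½ρv² = ½ × 1.22 × 24.39² = 362.8 Pa.
L = q·S·CL = 362.8 × 5.47 × 0.818 = 1620 N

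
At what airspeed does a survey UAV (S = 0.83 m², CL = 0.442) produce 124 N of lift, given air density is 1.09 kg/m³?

v = 24.9 m/s

L = ½ρv²S·CL ⇒ v = √(2L/(ρ·S·CL))
v = √(2 × 124 / (1.09 × 0.83 × 0.442)) = √620.2 = 24.9 m/s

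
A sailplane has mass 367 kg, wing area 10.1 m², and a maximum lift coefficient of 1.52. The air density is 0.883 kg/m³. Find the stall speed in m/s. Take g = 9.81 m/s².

V_stall = 23 m/s

At stall, lift equals weight: L = W = m·g = 367 × 9.81 = 3600 N.
From L = ½ρV²S·CL,max = W: V_stall = √(2W/(ρSCL,max)) = √(2·3600/(0.883·10.1·1.52))
V_stall = √531.2 = 23 m/s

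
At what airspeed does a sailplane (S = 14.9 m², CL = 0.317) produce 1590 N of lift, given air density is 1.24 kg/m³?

v = 23.3 m/s

L = ½ρv²S·CL ⇒ v = √(2L/(ρ·S·CL))
v = √(2 × 1590 / (1.24 × 14.9 × 0.317)) = √543 = 23.3 m/s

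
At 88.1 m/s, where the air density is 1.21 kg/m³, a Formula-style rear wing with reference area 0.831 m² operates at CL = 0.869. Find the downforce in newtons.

L = 3390 N

Dynamic pressure q = ½ρv² = ½ × 1.21 × 88.1² = 4696 Pa.
L = q·S·CL = 4696 × 0.831 × 0.869 = 3390 N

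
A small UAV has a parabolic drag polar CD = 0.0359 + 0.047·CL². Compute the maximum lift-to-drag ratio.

(L/D)max = 12.2

For CD = CD0 + K·CL², (L/D)max occurs at CL* = √(CD0/K) and equals 1/(2√(K·CD0)).
(L/D)max = 1/(2√(0.047 × 0.0359)) = 1/(2 × 0.04108) = 12.2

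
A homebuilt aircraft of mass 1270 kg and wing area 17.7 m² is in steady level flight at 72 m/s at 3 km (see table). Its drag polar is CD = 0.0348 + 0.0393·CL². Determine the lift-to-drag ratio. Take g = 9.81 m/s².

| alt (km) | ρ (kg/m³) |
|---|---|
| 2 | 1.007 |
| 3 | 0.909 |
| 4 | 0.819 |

At 3 km, from the table: ρ = 0.909 kg/m³.
Level flight ⇒ L = W = m·g = 1270 × 9.81 = 12459 N.
q = ½ρv² = ½ × 0.909 × 72² = 2356 Pa.
Required CL = L/(qS) = 12459/(2356·17.7) = 0.2987.
CD = 0.0348 + 0.0393 × 0.2987² = 0.03831.
L/D = CL/CD = 0.2987 / 0.03831 = 7.8

L/D = 7.8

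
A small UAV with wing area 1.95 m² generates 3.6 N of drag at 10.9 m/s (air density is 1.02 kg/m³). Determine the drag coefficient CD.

CD = 0.0305

From D = ½ρv²S·CD, rearranging gives CD = 2D/(ρv²S).
CD = 2 × 3.6 / (1.02 × 10.9² × 1.95) = 0.0305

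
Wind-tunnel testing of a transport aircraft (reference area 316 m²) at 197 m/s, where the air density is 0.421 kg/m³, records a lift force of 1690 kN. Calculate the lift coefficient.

CL = 0.655

From L = ½ρv²S·CL, rearranging gives CL = 2L/(ρv²S).
CL = 2 × 1.69×10^6 / (0.421 × 197² × 316) = 0.655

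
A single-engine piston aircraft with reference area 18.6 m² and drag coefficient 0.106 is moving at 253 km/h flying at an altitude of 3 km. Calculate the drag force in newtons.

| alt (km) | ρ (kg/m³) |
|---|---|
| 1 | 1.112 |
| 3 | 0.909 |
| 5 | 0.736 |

At 3 km, from the table: ρ = 0.909 kg/m³.
Convert speed: v = 253 km/h ÷ 3.6 = 70.28 m/s.
Dynamic pressure q = ½ρv² = ½ × 0.909 × 70.28² = 2245 Pa.
D = q·S·CD = 2245 × 18.6 × 0.106 = 4430 N

D = 4430 N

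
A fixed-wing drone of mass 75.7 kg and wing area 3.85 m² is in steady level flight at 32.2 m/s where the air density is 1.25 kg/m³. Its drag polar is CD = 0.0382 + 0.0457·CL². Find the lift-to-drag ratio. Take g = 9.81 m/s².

L/D = 7.05

Level flight ⇒ L = W = m·g = 75.7 × 9.81 = 742.62 N.
Dynamic pressure q = 0.5 × 1.25 × 32.2² = 648 Pa.
CL = 2W/(ρv²S) = 2×742.62/(1.25×32.2²×3.85) = 0.2977.
CD = 0.0382 + 0.0457 × 0.2977² = 0.04225.
L/D = CL/CD = 0.2977 / 0.04225 = 7.05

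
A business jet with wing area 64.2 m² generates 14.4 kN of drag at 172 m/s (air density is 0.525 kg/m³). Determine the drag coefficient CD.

CD = 0.0289

From D = ½ρv²S·CD, rearranging gives CD = 2D/(ρv²S).
CD = 2 × 14400 / (0.525 × 172² × 64.2) = 0.0289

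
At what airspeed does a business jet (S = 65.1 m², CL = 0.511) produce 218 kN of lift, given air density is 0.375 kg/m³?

v = 187 m/s

L = ½ρv²S·CL ⇒ v = √(2L/(ρ·S·CL))
v = √(2 × 2.18×10^5 / (0.375 × 65.1 × 0.511)) = √34950 = 187 m/s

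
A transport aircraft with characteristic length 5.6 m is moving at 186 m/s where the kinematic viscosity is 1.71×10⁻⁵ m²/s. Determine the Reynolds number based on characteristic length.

Re = v·c/ν = 186 × 5.6 / (1.71×10⁻⁵) = 6.09×10^7

Re = 6.09×10^7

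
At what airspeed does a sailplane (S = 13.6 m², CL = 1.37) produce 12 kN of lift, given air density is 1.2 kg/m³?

v = 32.8 m/s

L = ½ρv²S·CL ⇒ v = √(2L/(ρ·S·CL))
v = √(2 × 12000 / (1.2 × 13.6 × 1.37)) = √1073 = 32.8 m/s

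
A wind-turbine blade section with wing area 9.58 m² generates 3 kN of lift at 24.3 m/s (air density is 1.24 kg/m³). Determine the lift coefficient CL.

From L = ½ρv²S·CL, rearranging gives CL = 2L/(ρv²S).
CL = 2 × 3000 / (1.24 × 24.3² × 9.58) = 0.855

CL = 0.855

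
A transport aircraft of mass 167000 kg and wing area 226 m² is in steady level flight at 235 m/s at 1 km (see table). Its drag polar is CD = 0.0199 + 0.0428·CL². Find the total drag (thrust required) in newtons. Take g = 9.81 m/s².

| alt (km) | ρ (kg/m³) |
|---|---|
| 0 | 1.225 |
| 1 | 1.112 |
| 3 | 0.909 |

At 1 km, from the table: ρ = 1.112 kg/m³.
In steady level flight, lift balances weight: W = mg = 167000 × 9.81 = 1.6383×10^6 N.
Dynamic pressure q = 0.5 × 1.112 × 235² = 30710 Pa.
Required CL = L/(qS) = 1.6383×10^6/(30710·226) = 0.2361.
CD = 0.0199 + 0.0428 × 0.2361² = 0.02229.
D = q·S·CD = 30710 × 226 × 0.02229 = 1.546×10^5 N

D = 1.55×10^5 N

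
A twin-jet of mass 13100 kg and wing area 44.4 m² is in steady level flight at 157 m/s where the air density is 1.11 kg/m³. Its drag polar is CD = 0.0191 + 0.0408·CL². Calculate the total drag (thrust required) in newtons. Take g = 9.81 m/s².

D = 12700 N

Weight W = mg = 13100 × 9.81 = 1.2851×10^5 N; in level flight L = W.
Dynamic pressure q = 0.5 × 1.11 × 157² = 13680 Pa.
CL = 2W/(ρv²S) = 2×1.2851×10^5/(1.11×157²×44.4) = 0.2116.
CD = 0.0191 + 0.0408 × 0.2116² = 0.02093.
D = q·S·CD = 13680 × 44.4 × 0.02093 = 12710 N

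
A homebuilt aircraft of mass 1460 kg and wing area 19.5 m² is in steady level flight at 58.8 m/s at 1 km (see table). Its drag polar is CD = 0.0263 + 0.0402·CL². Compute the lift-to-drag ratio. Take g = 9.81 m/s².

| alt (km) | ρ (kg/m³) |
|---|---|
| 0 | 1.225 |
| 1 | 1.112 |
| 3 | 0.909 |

L/D = 11.9

At 1 km, from the table: ρ = 1.112 kg/m³.
In steady level flight, lift balances weight: W = mg = 1460 × 9.81 = 14323 N.
Dynamic pressure q = 0.5 × 1.112 × 58.8² = 1922 Pa.
Required CL = L/(qS) = 14323/(1922·19.5) = 0.3821.
CD = 0.0263 + 0.0402 × 0.3821² = 0.03217.
L/D = CL/CD = 0.3821 / 0.03217 = 11.9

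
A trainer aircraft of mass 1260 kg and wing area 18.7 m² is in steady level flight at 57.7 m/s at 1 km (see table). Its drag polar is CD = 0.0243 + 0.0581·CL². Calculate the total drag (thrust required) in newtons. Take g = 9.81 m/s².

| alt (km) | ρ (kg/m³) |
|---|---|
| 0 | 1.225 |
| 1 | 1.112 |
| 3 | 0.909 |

At 1 km, from the table: ρ = 1.112 kg/m³.
Level flight ⇒ L = W = m·g = 1260 × 9.81 = 12361 N.
q = ½ρv² = ½ × 1.112 × 57.7² = 1851 Pa.
CL = 2W/(ρv²S) = 2×12361/(1.112×57.7²×18.7) = 0.3571.
CD = 0.0243 + 0.0581 × 0.3571² = 0.03171.
D = q·S·CD = 1851 × 18.7 × 0.03171 = 1098 N

D = 1100 N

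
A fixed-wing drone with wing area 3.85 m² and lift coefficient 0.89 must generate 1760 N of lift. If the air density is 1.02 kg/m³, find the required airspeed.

L = ½ρv²S·CL ⇒ v = √(2L/(ρ·S·CL))
v = √(2 × 1760 / (1.02 × 3.85 × 0.89)) = √1007 = 31.7 m/s

v = 31.7 m/s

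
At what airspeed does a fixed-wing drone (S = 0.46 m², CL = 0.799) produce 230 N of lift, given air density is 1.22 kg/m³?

v = 32 m/s

L = ½ρv²S·CL ⇒ v = √(2L/(ρ·S·CL))
v = √(2 × 230 / (1.22 × 0.46 × 0.799)) = √1026 = 32 m/s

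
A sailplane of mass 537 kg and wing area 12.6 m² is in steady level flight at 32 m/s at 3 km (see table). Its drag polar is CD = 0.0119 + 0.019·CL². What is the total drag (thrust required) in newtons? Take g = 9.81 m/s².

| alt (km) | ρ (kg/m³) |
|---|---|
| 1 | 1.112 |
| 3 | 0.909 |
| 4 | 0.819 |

D = 160 N

At 3 km, from the table: ρ = 0.909 kg/m³.
In steady level flight, lift balances weight: W = mg = 537 × 9.81 = 5268 N.
Dynamic pressure q = 0.5 × 0.909 × 32² = 465.4 Pa.
CL = W/(q·S) = 5268 / (465.4 × 12.6) = 0.8983.
CD = 0.0119 + 0.019 × 0.8983² = 0.02723.
D = q·S·CD = 465.4 × 12.6 × 0.02723 = 159.7 N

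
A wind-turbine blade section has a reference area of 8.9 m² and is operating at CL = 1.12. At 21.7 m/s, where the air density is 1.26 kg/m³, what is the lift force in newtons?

L = 2960 N

L = ½ρv²S·CL = ½ × 1.26 × 21.7² × 8.9 × 1.12 = 2960 N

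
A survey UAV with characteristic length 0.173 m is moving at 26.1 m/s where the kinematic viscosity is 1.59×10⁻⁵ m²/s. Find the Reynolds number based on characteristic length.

Re = v·c/ν = 26.1 × 0.173 / (1.59×10⁻⁵) = 2.84×10^5

Re = 2.84×10^5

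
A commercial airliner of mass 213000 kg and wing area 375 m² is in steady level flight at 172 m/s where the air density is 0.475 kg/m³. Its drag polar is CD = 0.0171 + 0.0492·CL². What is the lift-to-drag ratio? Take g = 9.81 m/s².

L/D = 16.5

Level flight ⇒ L = W = m·g = 213000 × 9.81 = 2.0895×10^6 N.
Dynamic pressure q = 0.5 × 0.475 × 172² = 7026 Pa.
CL = W/(q·S) = 2.0895×10^6 / (7026 × 375) = 0.793.
CD = 0.0171 + 0.0492 × 0.793² = 0.04804.
L/D = CL/CD = 0.793 / 0.04804 = 16.5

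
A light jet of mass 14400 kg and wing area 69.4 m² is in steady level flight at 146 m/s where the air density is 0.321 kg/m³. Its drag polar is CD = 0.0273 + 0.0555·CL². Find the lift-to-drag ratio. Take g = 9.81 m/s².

In steady level flight, lift balances weight: W = mg = 14400 × 9.81 = 1.4126×10^5 N.
q = ½ρv² = ½ × 0.321 × 146² = 3421 Pa.
CL = W/(q·S) = 1.4126×10^5 / (3421 × 69.4) = 0.595.
CD = 0.0273 + 0.0555 × 0.595² = 0.04695.
L/D = CL/CD = 0.595 / 0.04695 = 12.7

L/D = 12.7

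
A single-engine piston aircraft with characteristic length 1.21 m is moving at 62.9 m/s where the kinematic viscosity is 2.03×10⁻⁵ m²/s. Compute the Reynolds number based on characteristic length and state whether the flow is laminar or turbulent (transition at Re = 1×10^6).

Re = v·c/ν = 62.9 × 1.21 / (2.03×10⁻⁵) = 3.75×10^6
Since 3.75×10^6 > 1×10^6, the flow is turbulent.

Re = 3.75×10^6 (turbulent)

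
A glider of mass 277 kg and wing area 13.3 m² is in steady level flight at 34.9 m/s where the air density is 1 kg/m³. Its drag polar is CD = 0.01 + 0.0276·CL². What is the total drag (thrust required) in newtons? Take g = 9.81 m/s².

D = 106 N

Level flight ⇒ L = W = m·g = 277 × 9.81 = 2717.4 N.
Dynamic pressure q = 0.5 × 1 × 34.9² = 609 Pa.
Required CL = L/(qS) = 2717.4/(609·13.3) = 0.3355.
CD = 0.01 + 0.0276 × 0.3355² = 0.01311.
D = q·S·CD = 609 × 13.3 × 0.01311 = 106.2 N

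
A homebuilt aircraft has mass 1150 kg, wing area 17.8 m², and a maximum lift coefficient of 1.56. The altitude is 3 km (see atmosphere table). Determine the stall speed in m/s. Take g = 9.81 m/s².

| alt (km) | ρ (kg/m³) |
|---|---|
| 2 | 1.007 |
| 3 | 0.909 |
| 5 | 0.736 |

At 3 km, from the table: ρ = 0.909 kg/m³.
Weight W = mg = 1150 × 9.81 = 11280 N.
From L = ½ρV²S·CL,max = W: V_stall = √(2W/(ρSCL,max)) = √(2·11280/(0.909·17.8·1.56))
V_stall = √893.9 = 29.9 m/s

V_stall = 29.9 m/s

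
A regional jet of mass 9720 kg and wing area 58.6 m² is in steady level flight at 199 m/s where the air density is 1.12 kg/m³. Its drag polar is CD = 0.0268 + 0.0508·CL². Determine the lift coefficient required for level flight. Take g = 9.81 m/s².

CL = 0.0734

In steady level flight, lift balances weight: W = mg = 9720 × 9.81 = 95353 N.
Dynamic pressure q = 0.5 × 1.12 × 199² = 22180 Pa.
Required CL = L/(qS) = 95353/(22180·58.6) = 0.07337.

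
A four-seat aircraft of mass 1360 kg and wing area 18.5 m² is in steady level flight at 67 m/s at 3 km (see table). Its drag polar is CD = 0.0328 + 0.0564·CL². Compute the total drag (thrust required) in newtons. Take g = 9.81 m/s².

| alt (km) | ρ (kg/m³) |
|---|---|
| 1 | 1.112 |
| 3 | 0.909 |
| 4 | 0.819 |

At 3 km, from the table: ρ = 0.909 kg/m³.
Weight W = mg = 1360 × 9.81 = 13342 N; in level flight L = W.
q = ½ρv² = ½ × 0.909 × 67² = 2040 Pa.
CL = 2W/(ρv²S) = 2×13342/(0.909×67²×18.5) = 0.3535.
CD = 0.0328 + 0.0564 × 0.3535² = 0.03985.
D = q·S·CD = 2040 × 18.5 × 0.03985 = 1504 N

D = 1500 N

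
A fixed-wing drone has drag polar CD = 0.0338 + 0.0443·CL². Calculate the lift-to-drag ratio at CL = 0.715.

CD = 0.0338 + 0.0443 × 0.715² = 0.05645
L/D = CL/CD = 0.715 / 0.05645 = 12.7

L/D = 12.7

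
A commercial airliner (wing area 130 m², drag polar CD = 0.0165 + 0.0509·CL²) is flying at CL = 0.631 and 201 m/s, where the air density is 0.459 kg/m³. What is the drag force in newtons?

CD = 0.0165 + 0.0509 × 0.631² = 0.03677
D = ½ρv²S·CD = ½ × 0.459 × 201² × 130 × 0.03677 = 44300 N

D = 44300 N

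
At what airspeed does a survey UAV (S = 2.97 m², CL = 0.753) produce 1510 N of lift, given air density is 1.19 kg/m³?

v = 33.7 m/s

L = ½ρv²S·CL ⇒ v = √(2L/(ρ·S·CL))
v = √(2 × 1510 / (1.19 × 2.97 × 0.753)) = √1135 = 33.7 m/s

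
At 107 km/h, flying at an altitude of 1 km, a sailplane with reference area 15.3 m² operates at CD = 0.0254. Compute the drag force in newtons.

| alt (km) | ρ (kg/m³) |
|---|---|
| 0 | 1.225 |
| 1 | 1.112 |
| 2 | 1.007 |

D = 191 N

At 1 km, from the table: ρ = 1.112 kg/m³.
Convert speed: v = 107 km/h ÷ 3.6 = 29.72 m/s.
D = ½ρv²S·CD = ½ × 1.112 × 29.72² × 15.3 × 0.0254 = 191 N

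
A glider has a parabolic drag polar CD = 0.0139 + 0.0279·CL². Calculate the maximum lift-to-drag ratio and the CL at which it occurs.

(L/D)max = 25.4, at CL = 0.706

For CD = CD0 + K·CL², (L/D)max occurs at CL* = √(CD0/K) and equals 1/(2√(K·CD0)).
(L/D)max = 1/(2√(0.0279 × 0.0139)) = 1/(2 × 0.01969) = 25.4
CL* = √(0.0139/0.0279) = 0.706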